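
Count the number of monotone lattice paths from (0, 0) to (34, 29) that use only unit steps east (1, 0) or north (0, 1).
Number of paths = 759510004936100355

A monotone lattice path from (0, 0) to (34, 29) consists of 34 east steps and 29 north steps in some order, so it is determined by which 34 of the 63 steps are east. The count is C(63, 34) = 759510004936100355.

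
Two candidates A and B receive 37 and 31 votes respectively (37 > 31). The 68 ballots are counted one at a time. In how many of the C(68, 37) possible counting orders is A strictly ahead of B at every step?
Strict-lead orderings = 1933488532680440736

Total orderings of the 68 votes with 37 for A: C(68, 37) = 21912870037044995008. By the Bertrand ballot formula (Cycle Lemma / reflection principle), the number of orderings in which A is strictly ahead of B throughout is (p − q)/(p + q) · C(p + q, p) = (37 − 31)/(37 + 31) · 21912870037044995008 = 1933488532680440736.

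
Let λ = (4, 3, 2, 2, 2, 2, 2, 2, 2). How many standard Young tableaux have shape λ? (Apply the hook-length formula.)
# SYT of shape (4, 3, 2, 2, 2, 2, 2, 2, 2) = 7054320

Hook-length formula: f^λ = n! / Π hook(c), product over all cells c of the Young diagram. For λ = (4, 3, 2, 2, 2, 2, 2, 2, 2), n = 21 boxes. Hook lengths by row (left-to-right, top-to-bottom): [12, 11, 3, 1]; [10, 9, 1]; [8, 7]; [7, 6]; [6, 5]; [5, 4]; [4, 3]; [3, 2]; [2, 1]. Product of hooks = 7242504192000. So f^λ = 21! / 7242504192000 = 51090942171709440000 / 7242504192000 = 7054320.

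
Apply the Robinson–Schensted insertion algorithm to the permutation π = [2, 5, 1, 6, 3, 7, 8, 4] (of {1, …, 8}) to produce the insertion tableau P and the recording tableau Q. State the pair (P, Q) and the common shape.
P = [1, 3, 4, 7, 8] / [2, 5, 6];  Q = [1, 2, 4, 6, 7] / [3, 5, 8];  common shape = (5, 3)

Row-insert the values π_1, π_2, … into P one at a time, bumping the leftmost entry strictly greater than the inserted value down to the next row. The recording tableau Q records, in position (i, j), the step at which that cell was added to P.
  Insert 2 (step 1): P = [2];  Q = [1]
  Insert 5 (step 2): P = [2, 5];  Q = [1, 2]
  Insert 1 (step 3): P = [1, 5] / [2];  Q = [1, 2] / [3]
  Insert 6 (step 4): P = [1, 5, 6] / [2];  Q = [1, 2, 4] / [3]
  Insert 3 (step 5): P = [1, 3, 6] / [2, 5];  Q = [1, 2, 4] / [3, 5]
  Insert 7 (step 6): P = [1, 3, 6, 7] / [2, 5];  Q = [1, 2, 4, 6] / [3, 5]
  Insert 8 (step 7): P = [1, 3, 6, 7, 8] / [2, 5];  Q = [1, 2, 4, 6, 7] / [3, 5]
  Insert 4 (step 8): P = [1, 3, 4, 7, 8] / [2, 5, 6];  Q = [1, 2, 4, 6, 7] / [3, 5, 8]
Final shape: (5, 3).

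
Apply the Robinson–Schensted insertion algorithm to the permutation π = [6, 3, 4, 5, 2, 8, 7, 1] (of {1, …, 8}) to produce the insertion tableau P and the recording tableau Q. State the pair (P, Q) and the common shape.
P = [1, 4, 5, 7] / [2, 8] / [3] / [6];  Q = [1, 3, 4, 6] / [2, 7] / [5] / [8];  common shape = (4, 2, 1, 1)

Row-insert the values π_1, π_2, … into P one at a time, bumping the leftmost entry strictly greater than the inserted value down to the next row. The recording tableau Q records, in position (i, j), the step at which that cell was added to P.
  Insert 6 (step 1): P = [6];  Q = [1]
  Insert 3 (step 2): P = [3] / [6];  Q = [1] / [2]
  Insert 4 (step 3): P = [3, 4] / [6];  Q = [1, 3] / [2]
  Insert 5 (step 4): P = [3, 4, 5] / [6];  Q = [1, 3, 4] / [2]
  Insert 2 (step 5): P = [2, 4, 5] / [3] / [6];  Q = [1, 3, 4] / [2] / [5]
  Insert 8 (step 6): P = [2, 4, 5, 8] / [3] / [6];  Q = [1, 3, 4, 6] / [2] / [5]
  Insert 7 (step 7): P = [2, 4, 5, 7] / [3, 8] / [6];  Q = [1, 3, 4, 6] / [2, 7] / [5]
  Insert 1 (step 8): P = [1, 4, 5, 7] / [2, 8] / [3] / [6];  Q = [1, 3, 4, 6] / [2, 7] / [5] / [8]
Final shape: (4, 2, 1, 1).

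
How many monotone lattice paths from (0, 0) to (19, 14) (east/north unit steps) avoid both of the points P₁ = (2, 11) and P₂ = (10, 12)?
Number of paths = 783193360

Inclusion–exclusion. Total paths: C(33, 19) = 818809200. Through P₁: C(13, 2)·C(20, 17) = 88920. Through P₂: C(22, 10)·C(11, 9) = 35565530. Since P₁ is strictly southwest of P₂, a monotone path through both must visit P₁ then P₂; paths through both = C(13, 2)·C(9, 8)·C(11, 9) = 38610. Avoid both = 818809200 − 88920 − 35565530 + 38610 = 783193360.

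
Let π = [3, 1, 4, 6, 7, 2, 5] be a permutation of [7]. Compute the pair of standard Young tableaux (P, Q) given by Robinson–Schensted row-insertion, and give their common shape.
P = [1, 2, 5, 7] / [3, 4, 6];  Q = [1, 3, 4, 5] / [2, 6, 7];  common shape = (4, 3)

Row-insert the values π_1, π_2, … into P one at a time, bumping the leftmost entry strictly greater than the inserted value down to the next row. The recording tableau Q records, in position (i, j), the step at which that cell was added to P.
  Insert 3 (step 1): P = [3];  Q = [1]
  Insert 1 (step 2): P = [1] / [3];  Q = [1] / [2]
  Insert 4 (step 3): P = [1, 4] / [3];  Q = [1, 3] / [2]
  Insert 6 (step 4): P = [1, 4, 6] / [3];  Q = [1, 3, 4] / [2]
  Insert 7 (step 5): P = [1, 4, 6, 7] / [3];  Q = [1, 3, 4, 5] / [2]
  Insert 2 (step 6): P = [1, 2, 6, 7] / [3, 4];  Q = [1, 3, 4, 5] / [2, 6]
  Insert 5 (step 7): P = [1, 2, 5, 7] / [3, 4, 6];  Q = [1, 3, 4, 5] / [2, 6, 7]
Final shape: (4, 3).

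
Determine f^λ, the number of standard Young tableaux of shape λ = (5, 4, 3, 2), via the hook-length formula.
# SYT of shape (5, 4, 3, 2) = 48048

Hook-length formula: f^λ = n! / Π hook(c), product over all cells c of the Young diagram. For λ = (5, 4, 3, 2), n = 14 boxes. Hook lengths by row (left-to-right, top-to-bottom): [8, 7, 5, 3, 1]; [6, 5, 3, 1]; [4, 3, 1]; [2, 1]. Product of hooks = 1814400. So f^λ = 14! / 1814400 = 87178291200 / 1814400 = 48048.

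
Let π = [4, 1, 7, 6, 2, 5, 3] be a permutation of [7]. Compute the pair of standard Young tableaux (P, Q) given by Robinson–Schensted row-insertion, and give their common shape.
P = [1, 2, 3] / [4, 5] / [6] / [7];  Q = [1, 3, 6] / [2, 4] / [5] / [7];  common shape = (3, 2, 1, 1)

Row-insert the values π_1, π_2, … into P one at a time, bumping the leftmost entry strictly greater than the inserted value down to the next row. The recording tableau Q records, in position (i, j), the step at which that cell was added to P.
  Insert 4 (step 1): P = [4];  Q = [1]
  Insert 1 (step 2): P = [1] / [4];  Q = [1] / [2]
  Insert 7 (step 3): P = [1, 7] / [4];  Q = [1, 3] / [2]
  Insert 6 (step 4): P = [1, 6] / [4, 7];  Q = [1, 3] / [2, 4]
  Insert 2 (step 5): P = [1, 2] / [4, 6] / [7];  Q = [1, 3] / [2, 4] / [5]
  Insert 5 (step 6): P = [1, 2, 5] / [4, 6] / [7];  Q = [1, 3, 6] / [2, 4] / [5]
  Insert 3 (step 7): P = [1, 2, 3] / [4, 5] / [6] / [7];  Q = [1, 3, 6] / [2, 4] / [5] / [7]
Final shape: (3, 2, 1, 1).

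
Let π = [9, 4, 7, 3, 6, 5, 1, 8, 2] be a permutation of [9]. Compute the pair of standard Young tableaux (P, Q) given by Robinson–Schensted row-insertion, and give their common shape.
P = [1, 2, 8] / [3, 5] / [4, 6] / [7] / [9];  Q = [1, 3, 8] / [2, 5] / [4, 9] / [6] / [7];  common shape = (3, 2, 2, 1, 1)

Row-insert the values π_1, π_2, … into P one at a time, bumping the leftmost entry strictly greater than the inserted value down to the next row. The recording tableau Q records, in position (i, j), the step at which that cell was added to P.
  Insert 9 (step 1): P = [9];  Q = [1]
  Insert 4 (step 2): P = [4] / [9];  Q = [1] / [2]
  Insert 7 (step 3): P = [4, 7] / [9];  Q = [1, 3] / [2]
  Insert 3 (step 4): P = [3, 7] / [4] / [9];  Q = [1, 3] / [2] / [4]
  Insert 6 (step 5): P = [3, 6] / [4, 7] / [9];  Q = [1, 3] / [2, 5] / [4]
  Insert 5 (step 6): P = [3, 5] / [4, 6] / [7] / [9];  Q = [1, 3] / [2, 5] / [4] / [6]
  Insert 1 (step 7): P = [1, 5] / [3, 6] / [4] / [7] / [9];  Q = [1, 3] / [2, 5] / [4] / [6] / [7]
  Insert 8 (step 8): P = [1, 5, 8] / [3, 6] / [4] / [7] / [9];  Q = [1, 3, 8] / [2, 5] / [4] / [6] / [7]
  Insert 2 (step 9): P = [1, 2, 8] / [3, 5] / [4, 6] / [7] / [9];  Q = [1, 3, 8] / [2, 5] / [4, 9] / [6] / [7]
Final shape: (3, 2, 2, 1, 1).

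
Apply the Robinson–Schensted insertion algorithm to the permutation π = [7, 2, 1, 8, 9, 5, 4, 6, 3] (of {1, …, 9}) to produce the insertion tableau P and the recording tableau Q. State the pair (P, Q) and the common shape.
P = [1, 3, 6] / [2, 4, 9] / [5, 8] / [7];  Q = [1, 4, 5] / [2, 6, 8] / [3, 7] / [9];  common shape = (3, 3, 2, 1)

Row-insert the values π_1, π_2, … into P one at a time, bumping the leftmost entry strictly greater than the inserted value down to the next row. The recording tableau Q records, in position (i, j), the step at which that cell was added to P.
  Insert 7 (step 1): P = [7];  Q = [1]
  Insert 2 (step 2): P = [2] / [7];  Q = [1] / [2]
  Insert 1 (step 3): P = [1] / [2] / [7];  Q = [1] / [2] / [3]
  Insert 8 (step 4): P = [1, 8] / [2] / [7];  Q = [1, 4] / [2] / [3]
  Insert 9 (step 5): P = [1, 8, 9] / [2] / [7];  Q = [1, 4, 5] / [2] / [3]
  Insert 5 (step 6): P = [1, 5, 9] / [2, 8] / [7];  Q = [1, 4, 5] / [2, 6] / [3]
  Insert 4 (step 7): P = [1, 4, 9] / [2, 5] / [7, 8];  Q = [1, 4, 5] / [2, 6] / [3, 7]
  Insert 6 (step 8): P = [1, 4, 6] / [2, 5, 9] / [7, 8];  Q = [1, 4, 5] / [2, 6, 8] / [3, 7]
  Insert 3 (step 9): P = [1, 3, 6] / [2, 4, 9] / [5, 8] / [7];  Q = [1, 4, 5] / [2, 6, 8] / [3, 7] / [9]
Final shape: (3, 3, 2, 1).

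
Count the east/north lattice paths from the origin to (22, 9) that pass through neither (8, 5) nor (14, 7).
Number of paths = 12610875

Inclusion–exclusion. Total paths: C(31, 22) = 20160075. Through P₁: C(13, 8)·C(18, 14) = 3938220. Through P₂: C(21, 14)·C(10, 8) = 5232600. Since P₁ is strictly southwest of P₂, a monotone path through both must visit P₁ then P₂; paths through both = C(13, 8)·C(8, 6)·C(10, 8) = 1621620. Avoid both = 20160075 − 3938220 − 5232600 + 1621620 = 12610875.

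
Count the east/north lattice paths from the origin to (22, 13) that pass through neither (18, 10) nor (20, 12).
Number of paths = 575866410

Inclusion–exclusion. Total paths: C(35, 22) = 1476337800. Through P₁: C(28, 18)·C(7, 4) = 459308850. Through P₂: C(32, 20)·C(3, 2) = 677378520. Since P₁ is strictly southwest of P₂, a monotone path through both must visit P₁ then P₂; paths through both = C(28, 18)·C(4, 2)·C(3, 2) = 236215980. Avoid both = 1476337800 − 459308850 − 677378520 + 236215980 = 575866410.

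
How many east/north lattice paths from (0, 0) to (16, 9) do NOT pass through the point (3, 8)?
Number of paths = 2040665

Total paths from (0, 0) to (16, 9): C(25, 16) = 2042975. Paths through (3, 8): (paths (0, 0) → (3, 8)) × (paths (3, 8) → (16, 9)) = C(11, 3) · C(14, 13) = 165 · 14 = 2310. Avoidance count = 2042975 − 2310 = 2040665.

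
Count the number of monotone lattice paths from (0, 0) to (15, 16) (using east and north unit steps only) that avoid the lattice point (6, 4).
Number of paths = 238814895

Total paths from (0, 0) to (15, 16): C(31, 15) = 300540195. Paths through (6, 4): (paths (0, 0) → (6, 4)) × (paths (6, 4) → (15, 16)) = C(10, 6) · C(21, 9) = 210 · 293930 = 61725300. Avoidance count = 300540195 − 61725300 = 238814895.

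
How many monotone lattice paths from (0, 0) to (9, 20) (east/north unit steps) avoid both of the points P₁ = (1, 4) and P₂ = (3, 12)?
Number of paths = 5646960

Inclusion–exclusion. Total paths: C(29, 9) = 10015005. Through P₁: C(5, 1)·C(24, 8) = 3677355. Through P₂: C(15, 3)·C(14, 6) = 1366365. Since P₁ is strictly southwest of P₂, a monotone path through both must visit P₁ then P₂; paths through both = C(5, 1)·C(10, 2)·C(14, 6) = 675675. Avoid both = 10015005 − 3677355 − 1366365 + 675675 = 5646960.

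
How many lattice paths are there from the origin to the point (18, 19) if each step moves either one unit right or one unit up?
Number of paths = 17672631900

A monotone lattice path from (0, 0) to (18, 19) consists of 18 east steps and 19 north steps in some order, so it is determined by which 18 of the 37 steps are east. The count is C(37, 18) = 17672631900.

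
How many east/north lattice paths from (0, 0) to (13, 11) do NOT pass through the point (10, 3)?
Number of paths = 2448954

Total paths from (0, 0) to (13, 11): C(24, 13) = 2496144. Paths through (10, 3): (paths (0, 0) → (10, 3)) × (paths (10, 3) → (13, 11)) = C(13, 10) · C(11, 3) = 286 · 165 = 47190. Avoidance count = 2496144 − 47190 = 2448954.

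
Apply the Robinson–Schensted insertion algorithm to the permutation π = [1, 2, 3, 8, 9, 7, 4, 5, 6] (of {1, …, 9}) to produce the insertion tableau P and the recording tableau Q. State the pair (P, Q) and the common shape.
P = [1, 2, 3, 4, 5, 6] / [7, 9] / [8];  Q = [1, 2, 3, 4, 5, 9] / [6, 8] / [7];  common shape = (6, 2, 1)

Row-insert the values π_1, π_2, … into P one at a time, bumping the leftmost entry strictly greater than the inserted value down to the next row. The recording tableau Q records, in position (i, j), the step at which that cell was added to P.
  Insert 1 (step 1): P = [1];  Q = [1]
  Insert 2 (step 2): P = [1, 2];  Q = [1, 2]
  Insert 3 (step 3): P = [1, 2, 3];  Q = [1, 2, 3]
  Insert 8 (step 4): P = [1, 2, 3, 8];  Q = [1, 2, 3, 4]
  Insert 9 (step 5): P = [1, 2, 3, 8, 9];  Q = [1, 2, 3, 4, 5]
  Insert 7 (step 6): P = [1, 2, 3, 7, 9] / [8];  Q = [1, 2, 3, 4, 5] / [6]
  Insert 4 (step 7): P = [1, 2, 3, 4, 9] / [7] / [8];  Q = [1, 2, 3, 4, 5] / [6] / [7]
  Insert 5 (step 8): P = [1, 2, 3, 4, 5] / [7, 9] / [8];  Q = [1, 2, 3, 4, 5] / [6, 8] / [7]
  Insert 6 (step 9): P = [1, 2, 3, 4, 5, 6] / [7, 9] / [8];  Q = [1, 2, 3, 4, 5, 9] / [6, 8] / [7]
Final shape: (6, 2, 1).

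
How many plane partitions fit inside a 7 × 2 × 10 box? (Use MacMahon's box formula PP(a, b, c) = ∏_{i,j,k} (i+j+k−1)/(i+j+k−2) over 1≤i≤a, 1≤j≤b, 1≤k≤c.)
PP(7, 2, 10) = 77364144

Evaluate the triple product over i = 1..7, j = 1..2, k = 1..10. The factors are (2/1) · (3/2) · (4/3) · (5/4) · (6/5) · (7/6) · (8/7) · (9/8) · … (140 factors total). The numerators and denominators telescope so the product is an integer; carrying out the multiplication exactly gives PP(7, 2, 10) = 77364144.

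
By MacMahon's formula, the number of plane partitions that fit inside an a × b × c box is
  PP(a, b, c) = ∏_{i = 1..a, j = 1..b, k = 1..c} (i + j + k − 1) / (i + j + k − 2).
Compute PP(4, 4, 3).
PP(4, 4, 3) = 24696

Evaluate the triple product over i = 1..4, j = 1..4, k = 1..3. The factors are (2/1) · (3/2) · (4/3) · (3/2) · (4/3) · (5/4) · (4/3) · (5/4) · … (48 factors total). The numerators and denominators telescope so the product is an integer; carrying out the multiplication exactly gives PP(4, 4, 3) = 24696.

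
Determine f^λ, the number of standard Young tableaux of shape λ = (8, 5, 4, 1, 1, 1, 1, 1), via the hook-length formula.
# SYT of shape (8, 5, 4, 1, 1, 1, 1, 1) = 1158789632

Hook-length formula: f^λ = n! / Π hook(c), product over all cells c of the Young diagram. For λ = (8, 5, 4, 1, 1, 1, 1, 1), n = 22 boxes. Hook lengths by row (left-to-right, top-to-bottom): [15, 9, 8, 7, 5, 3, 2, 1]; [11, 5, 4, 3, 1]; [9, 3, 2, 1]; [5]; [4]; [3]; [2]; [1]. Product of hooks = 969978240000. So f^λ = 22! / 969978240000 = 1124000727777607680000 / 969978240000 = 1158789632.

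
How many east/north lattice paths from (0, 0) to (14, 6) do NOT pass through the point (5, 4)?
Number of paths = 31830

Total paths from (0, 0) to (14, 6): C(20, 14) = 38760. Paths through (5, 4): (paths (0, 0) → (5, 4)) × (paths (5, 4) → (14, 6)) = C(9, 5) · C(11, 9) = 126 · 55 = 6930. Avoidance count = 38760 − 6930 = 31830.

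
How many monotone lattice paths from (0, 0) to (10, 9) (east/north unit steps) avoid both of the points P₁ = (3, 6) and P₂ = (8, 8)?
Number of paths = 48980

Inclusion–exclusion. Total paths: C(19, 10) = 92378. Through P₁: C(9, 3)·C(10, 7) = 10080. Through P₂: C(16, 8)·C(3, 2) = 38610. Since P₁ is strictly southwest of P₂, a monotone path through both must visit P₁ then P₂; paths through both = C(9, 3)·C(7, 5)·C(3, 2) = 5292. Avoid both = 92378 − 10080 − 38610 + 5292 = 48980.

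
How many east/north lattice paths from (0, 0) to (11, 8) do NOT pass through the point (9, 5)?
Number of paths = 55562

Total paths from (0, 0) to (11, 8): C(19, 11) = 75582. Paths through (9, 5): (paths (0, 0) → (9, 5)) × (paths (9, 5) → (11, 8)) = C(14, 9) · C(5, 2) = 2002 · 10 = 20020. Avoidance count = 75582 − 20020 = 55562.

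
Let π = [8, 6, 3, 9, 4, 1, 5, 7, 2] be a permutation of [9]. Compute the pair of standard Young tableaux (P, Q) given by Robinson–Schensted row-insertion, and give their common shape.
P = [1, 2, 5, 7] / [3, 4] / [6, 9] / [8];  Q = [1, 4, 7, 8] / [2, 5] / [3, 9] / [6];  common shape = (4, 2, 2, 1)

Row-insert the values π_1, π_2, … into P one at a time, bumping the leftmost entry strictly greater than the inserted value down to the next row. The recording tableau Q records, in position (i, j), the step at which that cell was added to P.
  Insert 8 (step 1): P = [8];  Q = [1]
  Insert 6 (step 2): P = [6] / [8];  Q = [1] / [2]
  Insert 3 (step 3): P = [3] / [6] / [8];  Q = [1] / [2] / [3]
  Insert 9 (step 4): P = [3, 9] / [6] / [8];  Q = [1, 4] / [2] / [3]
  Insert 4 (step 5): P = [3, 4] / [6, 9] / [8];  Q = [1, 4] / [2, 5] / [3]
  Insert 1 (step 6): P = [1, 4] / [3, 9] / [6] / [8];  Q = [1, 4] / [2, 5] / [3] / [6]
  Insert 5 (step 7): P = [1, 4, 5] / [3, 9] / [6] / [8];  Q = [1, 4, 7] / [2, 5] / [3] / [6]
  Insert 7 (step 8): P = [1, 4, 5, 7] / [3, 9] / [6] / [8];  Q = [1, 4, 7, 8] / [2, 5] / [3] / [6]
  Insert 2 (step 9): P = [1, 2, 5, 7] / [3, 4] / [6, 9] / [8];  Q = [1, 4, 7, 8] / [2, 5] / [3, 9] / [6]
Final shape: (4, 2, 2, 1).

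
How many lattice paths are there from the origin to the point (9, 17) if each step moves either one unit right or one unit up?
Number of paths = 3124550

A monotone lattice path from (0, 0) to (9, 17) consists of 9 east steps and 17 north steps in some order, so it is determined by which 9 of the 26 steps are east. The count is C(26, 9) = 3124550.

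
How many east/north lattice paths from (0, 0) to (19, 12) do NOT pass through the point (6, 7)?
Number of paths = 126417837

Total paths from (0, 0) to (19, 12): C(31, 19) = 141120525. Paths through (6, 7): (paths (0, 0) → (6, 7)) × (paths (6, 7) → (19, 12)) = C(13, 6) · C(18, 13) = 1716 · 8568 = 14702688. Avoidance count = 141120525 − 14702688 = 126417837.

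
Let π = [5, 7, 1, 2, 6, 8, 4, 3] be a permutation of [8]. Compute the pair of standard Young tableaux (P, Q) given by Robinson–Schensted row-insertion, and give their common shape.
P = [1, 2, 3, 8] / [4, 6] / [5] / [7];  Q = [1, 2, 5, 6] / [3, 4] / [7] / [8];  common shape = (4, 2, 1, 1)

Row-insert the values π_1, π_2, … into P one at a time, bumping the leftmost entry strictly greater than the inserted value down to the next row. The recording tableau Q records, in position (i, j), the step at which that cell was added to P.
  Insert 5 (step 1): P = [5];  Q = [1]
  Insert 7 (step 2): P = [5, 7];  Q = [1, 2]
  Insert 1 (step 3): P = [1, 7] / [5];  Q = [1, 2] / [3]
  Insert 2 (step 4): P = [1, 2] / [5, 7];  Q = [1, 2] / [3, 4]
  Insert 6 (step 5): P = [1, 2, 6] / [5, 7];  Q = [1, 2, 5] / [3, 4]
  Insert 8 (step 6): P = [1, 2, 6, 8] / [5, 7];  Q = [1, 2, 5, 6] / [3, 4]
  Insert 4 (step 7): P = [1, 2, 4, 8] / [5, 6] / [7];  Q = [1, 2, 5, 6] / [3, 4] / [7]
  Insert 3 (step 8): P = [1, 2, 3, 8] / [4, 6] / [5] / [7];  Q = [1, 2, 5, 6] / [3, 4] / [7] / [8]
Final shape: (4, 2, 1, 1).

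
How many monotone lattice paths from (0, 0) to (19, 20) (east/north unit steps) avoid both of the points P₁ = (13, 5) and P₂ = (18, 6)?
Number of paths = 68457082638

Inclusion–exclusion. Total paths: C(39, 19) = 68923264410. Through P₁: C(18, 13)·C(21, 6) = 464933952. Through P₂: C(24, 18)·C(15, 1) = 2018940. Since P₁ is strictly southwest of P₂, a monotone path through both must visit P₁ then P₂; paths through both = C(18, 13)·C(6, 5)·C(15, 1) = 771120. Avoid both = 68923264410 − 464933952 − 2018940 + 771120 = 68457082638.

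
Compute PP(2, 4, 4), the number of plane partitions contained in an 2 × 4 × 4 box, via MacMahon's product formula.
PP(2, 4, 4) = 1764

Evaluate the triple product over i = 1..2, j = 1..4, k = 1..4. The factors are (2/1) · (3/2) · (4/3) · (5/4) · (3/2) · (4/3) · (5/4) · (6/5) · … (32 factors total). The numerators and denominators telescope so the product is an integer; carrying out the multiplication exactly gives PP(2, 4, 4) = 1764.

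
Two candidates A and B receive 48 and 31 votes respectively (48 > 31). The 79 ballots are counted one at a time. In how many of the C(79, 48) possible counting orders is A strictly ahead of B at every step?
Strict-lead orderings = 1885944937097309548460

Total orderings of the 79 votes with 48 for A: C(79, 48) = 8764097060628673784020. By the Bertrand ballot formula (Cycle Lemma / reflection principle), the number of orderings in which A is strictly ahead of B throughout is (p − q)/(p + q) · C(p + q, p) = (48 − 31)/(48 + 31) · 8764097060628673784020 = 1885944937097309548460.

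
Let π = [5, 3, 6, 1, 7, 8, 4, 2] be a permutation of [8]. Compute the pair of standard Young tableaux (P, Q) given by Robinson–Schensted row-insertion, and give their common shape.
P = [1, 2, 7, 8] / [3, 4] / [5, 6];  Q = [1, 3, 5, 6] / [2, 7] / [4, 8];  common shape = (4, 2, 2)

Row-insert the values π_1, π_2, … into P one at a time, bumping the leftmost entry strictly greater than the inserted value down to the next row. The recording tableau Q records, in position (i, j), the step at which that cell was added to P.
  Insert 5 (step 1): P = [5];  Q = [1]
  Insert 3 (step 2): P = [3] / [5];  Q = [1] / [2]
  Insert 6 (step 3): P = [3, 6] / [5];  Q = [1, 3] / [2]
  Insert 1 (step 4): P = [1, 6] / [3] / [5];  Q = [1, 3] / [2] / [4]
  Insert 7 (step 5): P = [1, 6, 7] / [3] / [5];  Q = [1, 3, 5] / [2] / [4]
  Insert 8 (step 6): P = [1, 6, 7, 8] / [3] / [5];  Q = [1, 3, 5, 6] / [2] / [4]
  Insert 4 (step 7): P = [1, 4, 7, 8] / [3, 6] / [5];  Q = [1, 3, 5, 6] / [2, 7] / [4]
  Insert 2 (step 8): P = [1, 2, 7, 8] / [3, 4] / [5, 6];  Q = [1, 3, 5, 6] / [2, 7] / [4, 8]
Final shape: (4, 2, 2).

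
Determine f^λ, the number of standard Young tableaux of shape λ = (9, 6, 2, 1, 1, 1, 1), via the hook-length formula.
# SYT of shape (9, 6, 2, 1, 1, 1, 1) = 148140720

Hook-length formula: f^λ = n! / Π hook(c), product over all cells c of the Young diagram. For λ = (9, 6, 2, 1, 1, 1, 1), n = 21 boxes. Hook lengths by row (left-to-right, top-to-bottom): [15, 10, 8, 7, 6, 5, 3, 2, 1]; [11, 6, 4, 3, 2, 1]; [6, 1]; [4]; [3]; [2]; [1]. Product of hooks = 344881152000. So f^λ = 21! / 344881152000 = 51090942171709440000 / 344881152000 = 148140720.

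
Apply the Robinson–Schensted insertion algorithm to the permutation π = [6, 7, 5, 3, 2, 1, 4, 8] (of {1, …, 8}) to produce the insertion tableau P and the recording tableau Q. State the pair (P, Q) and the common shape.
P = [1, 4, 8] / [2, 7] / [3] / [5] / [6];  Q = [1, 2, 8] / [3, 7] / [4] / [5] / [6];  common shape = (3, 2, 1, 1, 1)

Row-insert the values π_1, π_2, … into P one at a time, bumping the leftmost entry strictly greater than the inserted value down to the next row. The recording tableau Q records, in position (i, j), the step at which that cell was added to P.
  Insert 6 (step 1): P = [6];  Q = [1]
  Insert 7 (step 2): P = [6, 7];  Q = [1, 2]
  Insert 5 (step 3): P = [5, 7] / [6];  Q = [1, 2] / [3]
  Insert 3 (step 4): P = [3, 7] / [5] / [6];  Q = [1, 2] / [3] / [4]
  Insert 2 (step 5): P = [2, 7] / [3] / [5] / [6];  Q = [1, 2] / [3] / [4] / [5]
  Insert 1 (step 6): P = [1, 7] / [2] / [3] / [5] / [6];  Q = [1, 2] / [3] / [4] / [5] / [6]
  Insert 4 (step 7): P = [1, 4] / [2, 7] / [3] / [5] / [6];  Q = [1, 2] / [3, 7] / [4] / [5] / [6]
  Insert 8 (step 8): P = [1, 4, 8] / [2, 7] / [3] / [5] / [6];  Q = [1, 2, 8] / [3, 7] / [4] / [5] / [6]
Final shape: (3, 2, 1, 1, 1).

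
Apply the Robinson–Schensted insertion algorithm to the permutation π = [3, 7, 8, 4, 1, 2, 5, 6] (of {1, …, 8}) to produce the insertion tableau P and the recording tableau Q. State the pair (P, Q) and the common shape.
P = [1, 2, 5, 6] / [3, 4, 8] / [7];  Q = [1, 2, 3, 8] / [4, 6, 7] / [5];  common shape = (4, 3, 1)

Row-insert the values π_1, π_2, … into P one at a time, bumping the leftmost entry strictly greater than the inserted value down to the next row. The recording tableau Q records, in position (i, j), the step at which that cell was added to P.
  Insert 3 (step 1): P = [3];  Q = [1]
  Insert 7 (step 2): P = [3, 7];  Q = [1, 2]
  Insert 8 (step 3): P = [3, 7, 8];  Q = [1, 2, 3]
  Insert 4 (step 4): P = [3, 4, 8] / [7];  Q = [1, 2, 3] / [4]
  Insert 1 (step 5): P = [1, 4, 8] / [3] / [7];  Q = [1, 2, 3] / [4] / [5]
  Insert 2 (step 6): P = [1, 2, 8] / [3, 4] / [7];  Q = [1, 2, 3] / [4, 6] / [5]
  Insert 5 (step 7): P = [1, 2, 5] / [3, 4, 8] / [7];  Q = [1, 2, 3] / [4, 6, 7] / [5]
  Insert 6 (step 8): P = [1, 2, 5, 6] / [3, 4, 8] / [7];  Q = [1, 2, 3, 8] / [4, 6, 7] / [5]
Final shape: (4, 3, 1).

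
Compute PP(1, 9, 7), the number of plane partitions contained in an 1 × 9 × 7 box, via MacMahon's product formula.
PP(1, 9, 7) = 11440

Evaluate the triple product over i = 1..1, j = 1..9, k = 1..7. The factors are (2/1) · (3/2) · (4/3) · (5/4) · (6/5) · (7/6) · (8/7) · (3/2) · … (63 factors total). The numerators and denominators telescope so the product is an integer; carrying out the multiplication exactly gives PP(1, 9, 7) = 11440.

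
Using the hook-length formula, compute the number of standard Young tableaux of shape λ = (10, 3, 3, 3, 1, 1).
# SYT of shape (10, 3, 3, 3, 1, 1) = 84651840

Hook-length formula: f^λ = n! / Π hook(c), product over all cells c of the Young diagram. For λ = (10, 3, 3, 3, 1, 1), n = 21 boxes. Hook lengths by row (left-to-right, top-to-bottom): [15, 12, 11, 7, 6, 5, 4, 3, 2, 1]; [7, 4, 3]; [6, 3, 2]; [5, 2, 1]; [2]; [1]. Product of hooks = 603542016000. So f^λ = 21! / 603542016000 = 51090942171709440000 / 603542016000 = 84651840.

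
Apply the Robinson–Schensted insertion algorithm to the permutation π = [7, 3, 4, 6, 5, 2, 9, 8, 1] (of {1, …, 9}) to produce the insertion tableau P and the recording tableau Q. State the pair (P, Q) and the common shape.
P = [1, 4, 5, 8] / [2, 9] / [3] / [6] / [7];  Q = [1, 3, 4, 7] / [2, 8] / [5] / [6] / [9];  common shape = (4, 2, 1, 1, 1)

Row-insert the values π_1, π_2, … into P one at a time, bumping the leftmost entry strictly greater than the inserted value down to the next row. The recording tableau Q records, in position (i, j), the step at which that cell was added to P.
  Insert 7 (step 1): P = [7];  Q = [1]
  Insert 3 (step 2): P = [3] / [7];  Q = [1] / [2]
  Insert 4 (step 3): P = [3, 4] / [7];  Q = [1, 3] / [2]
  Insert 6 (step 4): P = [3, 4, 6] / [7];  Q = [1, 3, 4] / [2]
  Insert 5 (step 5): P = [3, 4, 5] / [6] / [7];  Q = [1, 3, 4] / [2] / [5]
  Insert 2 (step 6): P = [2, 4, 5] / [3] / [6] / [7];  Q = [1, 3, 4] / [2] / [5] / [6]
  Insert 9 (step 7): P = [2, 4, 5, 9] / [3] / [6] / [7];  Q = [1, 3, 4, 7] / [2] / [5] / [6]
  Insert 8 (step 8): P = [2, 4, 5, 8] / [3, 9] / [6] / [7];  Q = [1, 3, 4, 7] / [2, 8] / [5] / [6]
  Insert 1 (step 9): P = [1, 4, 5, 8] / [2, 9] / [3] / [6] / [7];  Q = [1, 3, 4, 7] / [2, 8] / [5] / [6] / [9]
Final shape: (4, 2, 1, 1, 1).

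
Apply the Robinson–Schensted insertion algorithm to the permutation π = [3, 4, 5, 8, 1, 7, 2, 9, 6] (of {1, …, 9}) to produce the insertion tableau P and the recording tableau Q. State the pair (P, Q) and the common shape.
P = [1, 2, 5, 6, 9] / [3, 4, 7] / [8];  Q = [1, 2, 3, 4, 8] / [5, 6, 9] / [7];  common shape = (5, 3, 1)

Row-insert the values π_1, π_2, … into P one at a time, bumping the leftmost entry strictly greater than the inserted value down to the next row. The recording tableau Q records, in position (i, j), the step at which that cell was added to P.
  Insert 3 (step 1): P = [3];  Q = [1]
  Insert 4 (step 2): P = [3, 4];  Q = [1, 2]
  Insert 5 (step 3): P = [3, 4, 5];  Q = [1, 2, 3]
  Insert 8 (step 4): P = [3, 4, 5, 8];  Q = [1, 2, 3, 4]
  Insert 1 (step 5): P = [1, 4, 5, 8] / [3];  Q = [1, 2, 3, 4] / [5]
  Insert 7 (step 6): P = [1, 4, 5, 7] / [3, 8];  Q = [1, 2, 3, 4] / [5, 6]
  Insert 2 (step 7): P = [1, 2, 5, 7] / [3, 4] / [8];  Q = [1, 2, 3, 4] / [5, 6] / [7]
  Insert 9 (step 8): P = [1, 2, 5, 7, 9] / [3, 4] / [8];  Q = [1, 2, 3, 4, 8] / [5, 6] / [7]
  Insert 6 (step 9): P = [1, 2, 5, 6, 9] / [3, 4, 7] / [8];  Q = [1, 2, 3, 4, 8] / [5, 6, 9] / [7]
Final shape: (5, 3, 1).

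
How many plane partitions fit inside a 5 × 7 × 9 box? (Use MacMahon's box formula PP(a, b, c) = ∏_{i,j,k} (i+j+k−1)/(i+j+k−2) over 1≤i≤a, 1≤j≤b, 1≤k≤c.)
PP(5, 7, 9) = 2424984388825856

Evaluate the triple product over i = 1..5, j = 1..7, k = 1..9. The factors are (2/1) · (3/2) · (4/3) · (5/4) · (6/5) · (7/6) · (8/7) · (9/8) · … (315 factors total). The numerators and denominators telescope so the product is an integer; carrying out the multiplication exactly gives PP(5, 7, 9) = 2424984388825856.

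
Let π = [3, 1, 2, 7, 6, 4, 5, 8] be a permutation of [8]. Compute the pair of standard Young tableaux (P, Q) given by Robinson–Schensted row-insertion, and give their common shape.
P = [1, 2, 4, 5, 8] / [3, 6] / [7];  Q = [1, 3, 4, 7, 8] / [2, 5] / [6];  common shape = (5, 2, 1)

Row-insert the values π_1, π_2, … into P one at a time, bumping the leftmost entry strictly greater than the inserted value down to the next row. The recording tableau Q records, in position (i, j), the step at which that cell was added to P.
  Insert 3 (step 1): P = [3];  Q = [1]
  Insert 1 (step 2): P = [1] / [3];  Q = [1] / [2]
  Insert 2 (step 3): P = [1, 2] / [3];  Q = [1, 3] / [2]
  Insert 7 (step 4): P = [1, 2, 7] / [3];  Q = [1, 3, 4] / [2]
  Insert 6 (step 5): P = [1, 2, 6] / [3, 7];  Q = [1, 3, 4] / [2, 5]
  Insert 4 (step 6): P = [1, 2, 4] / [3, 6] / [7];  Q = [1, 3, 4] / [2, 5] / [6]
  Insert 5 (step 7): P = [1, 2, 4, 5] / [3, 6] / [7];  Q = [1, 3, 4, 7] / [2, 5] / [6]
  Insert 8 (step 8): P = [1, 2, 4, 5, 8] / [3, 6] / [7];  Q = [1, 3, 4, 7, 8] / [2, 5] / [6]
Final shape: (5, 2, 1).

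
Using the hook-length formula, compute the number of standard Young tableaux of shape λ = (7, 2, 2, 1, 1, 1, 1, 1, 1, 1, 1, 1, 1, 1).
# SYT of shape (7, 2, 2, 1, 1, 1, 1, 1, 1, 1, 1, 1, 1, 1) = 4029102

Hook-length formula: f^λ = n! / Π hook(c), product over all cells c of the Young diagram. For λ = (7, 2, 2, 1, 1, 1, 1, 1, 1, 1, 1, 1, 1, 1), n = 22 boxes. Hook lengths by row (left-to-right, top-to-bottom): [20, 8, 5, 4, 3, 2, 1]; [14, 2]; [13, 1]; [11]; [10]; [9]; [8]; [7]; [6]; [5]; [4]; [3]; [2]; [1]. Product of hooks = 278970531840000. So f^λ = 22! / 278970531840000 = 1124000727777607680000 / 278970531840000 = 4029102.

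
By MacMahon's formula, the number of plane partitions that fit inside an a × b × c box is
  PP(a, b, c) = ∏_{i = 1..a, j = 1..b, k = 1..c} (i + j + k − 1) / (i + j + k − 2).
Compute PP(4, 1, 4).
PP(4, 1, 4) = 70

Evaluate the triple product over i = 1..4, j = 1..1, k = 1..4. The factors are (2/1) · (3/2) · (4/3) · (5/4) · (3/2) · (4/3) · (5/4) · (6/5) · … (16 factors total). The numerators and denominators telescope so the product is an integer; carrying out the multiplication exactly gives PP(4, 1, 4) = 70.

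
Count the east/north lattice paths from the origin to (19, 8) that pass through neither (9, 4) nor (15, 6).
Number of paths = 990700

Inclusion–exclusion. Total paths: C(27, 19) = 2220075. Through P₁: C(13, 9)·C(14, 10) = 715715. Through P₂: C(21, 15)·C(6, 4) = 813960. Since P₁ is strictly southwest of P₂, a monotone path through both must visit P₁ then P₂; paths through both = C(13, 9)·C(8, 6)·C(6, 4) = 300300. Avoid both = 2220075 − 715715 − 813960 + 300300 = 990700.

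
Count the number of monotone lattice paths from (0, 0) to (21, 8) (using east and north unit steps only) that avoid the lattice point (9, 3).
Number of paths = 2930785

Total paths from (0, 0) to (21, 8): C(29, 21) = 4292145. Paths through (9, 3): (paths (0, 0) → (9, 3)) × (paths (9, 3) → (21, 8)) = C(12, 9) · C(17, 12) = 220 · 6188 = 1361360. Avoidance count = 4292145 − 1361360 = 2930785.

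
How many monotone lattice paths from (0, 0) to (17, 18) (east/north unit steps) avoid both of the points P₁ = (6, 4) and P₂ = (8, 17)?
Number of paths = 3590918400

Inclusion–exclusion. Total paths: C(35, 17) = 4537567650. Through P₁: C(10, 6)·C(25, 11) = 936054000. Through P₂: C(25, 8)·C(10, 9) = 10815750. Since P₁ is strictly southwest of P₂, a monotone path through both must visit P₁ then P₂; paths through both = C(10, 6)·C(15, 2)·C(10, 9) = 220500. Avoid both = 4537567650 − 936054000 − 10815750 + 220500 = 3590918400.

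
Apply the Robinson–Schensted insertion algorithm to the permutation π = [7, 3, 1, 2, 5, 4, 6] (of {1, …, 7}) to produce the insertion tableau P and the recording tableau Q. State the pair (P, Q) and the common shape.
P = [1, 2, 4, 6] / [3, 5] / [7];  Q = [1, 4, 5, 7] / [2, 6] / [3];  common shape = (4, 2, 1)

Row-insert the values π_1, π_2, … into P one at a time, bumping the leftmost entry strictly greater than the inserted value down to the next row. The recording tableau Q records, in position (i, j), the step at which that cell was added to P.
  Insert 7 (step 1): P = [7];  Q = [1]
  Insert 3 (step 2): P = [3] / [7];  Q = [1] / [2]
  Insert 1 (step 3): P = [1] / [3] / [7];  Q = [1] / [2] / [3]
  Insert 2 (step 4): P = [1, 2] / [3] / [7];  Q = [1, 4] / [2] / [3]
  Insert 5 (step 5): P = [1, 2, 5] / [3] / [7];  Q = [1, 4, 5] / [2] / [3]
  Insert 4 (step 6): P = [1, 2, 4] / [3, 5] / [7];  Q = [1, 4, 5] / [2, 6] / [3]
  Insert 6 (step 7): P = [1, 2, 4, 6] / [3, 5] / [7];  Q = [1, 4, 5, 7] / [2, 6] / [3]
Final shape: (4, 2, 1).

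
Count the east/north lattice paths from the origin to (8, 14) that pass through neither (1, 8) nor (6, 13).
Number of paths = 229734

Inclusion–exclusion. Total paths: C(22, 8) = 319770. Through P₁: C(9, 1)·C(13, 7) = 15444. Through P₂: C(19, 6)·C(3, 2) = 81396. Since P₁ is strictly southwest of P₂, a monotone path through both must visit P₁ then P₂; paths through both = C(9, 1)·C(10, 5)·C(3, 2) = 6804. Avoid both = 319770 − 15444 − 81396 + 6804 = 229734.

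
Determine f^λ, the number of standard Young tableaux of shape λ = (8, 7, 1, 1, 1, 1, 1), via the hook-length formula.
# SYT of shape (8, 7, 1, 1, 1, 1, 1) = 8314020

Hook-length formula: f^λ = n! / Π hook(c), product over all cells c of the Young diagram. For λ = (8, 7, 1, 1, 1, 1, 1), n = 20 boxes. Hook lengths by row (left-to-right, top-to-bottom): [14, 8, 7, 6, 5, 4, 3, 1]; [12, 6, 5, 4, 3, 2, 1]; [5]; [4]; [3]; [2]; [1]. Product of hooks = 292626432000. So f^λ = 20! / 292626432000 = 2432902008176640000 / 292626432000 = 8314020.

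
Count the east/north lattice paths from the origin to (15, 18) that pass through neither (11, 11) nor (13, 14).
Number of paths = 609306060

Inclusion–exclusion. Total paths: C(33, 15) = 1037158320. Through P₁: C(22, 11)·C(11, 4) = 232792560. Through P₂: C(27, 13)·C(6, 2) = 300874500. Since P₁ is strictly southwest of P₂, a monotone path through both must visit P₁ then P₂; paths through both = C(22, 11)·C(5, 2)·C(6, 2) = 105814800. Avoid both = 1037158320 − 232792560 − 300874500 + 105814800 = 609306060.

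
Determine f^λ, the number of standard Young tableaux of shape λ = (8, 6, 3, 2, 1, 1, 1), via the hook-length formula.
# SYT of shape (8, 6, 3, 2, 1, 1, 1) = 2873325312

Hook-length formula: f^λ = n! / Π hook(c), product over all cells c of the Young diagram. For λ = (8, 6, 3, 2, 1, 1, 1), n = 22 boxes. Hook lengths by row (left-to-right, top-to-bottom): [14, 10, 8, 6, 5, 4, 2, 1]; [11, 7, 5, 3, 2, 1]; [7, 3, 1]; [5, 1]; [3]; [2]; [1]. Product of hooks = 391184640000. So f^λ = 22! / 391184640000 = 1124000727777607680000 / 391184640000 = 2873325312.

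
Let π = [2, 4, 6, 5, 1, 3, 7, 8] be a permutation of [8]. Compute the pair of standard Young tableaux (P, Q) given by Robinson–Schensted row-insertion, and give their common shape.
P = [1, 3, 5, 7, 8] / [2, 4] / [6];  Q = [1, 2, 3, 7, 8] / [4, 6] / [5];  common shape = (5, 2, 1)

Row-insert the values π_1, π_2, … into P one at a time, bumping the leftmost entry strictly greater than the inserted value down to the next row. The recording tableau Q records, in position (i, j), the step at which that cell was added to P.
  Insert 2 (step 1): P = [2];  Q = [1]
  Insert 4 (step 2): P = [2, 4];  Q = [1, 2]
  Insert 6 (step 3): P = [2, 4, 6];  Q = [1, 2, 3]
  Insert 5 (step 4): P = [2, 4, 5] / [6];  Q = [1, 2, 3] / [4]
  Insert 1 (step 5): P = [1, 4, 5] / [2] / [6];  Q = [1, 2, 3] / [4] / [5]
  Insert 3 (step 6): P = [1, 3, 5] / [2, 4] / [6];  Q = [1, 2, 3] / [4, 6] / [5]
  Insert 7 (step 7): P = [1, 3, 5, 7] / [2, 4] / [6];  Q = [1, 2, 3, 7] / [4, 6] / [5]
  Insert 8 (step 8): P = [1, 3, 5, 7, 8] / [2, 4] / [6];  Q = [1, 2, 3, 7, 8] / [4, 6] / [5]
Final shape: (5, 2, 1).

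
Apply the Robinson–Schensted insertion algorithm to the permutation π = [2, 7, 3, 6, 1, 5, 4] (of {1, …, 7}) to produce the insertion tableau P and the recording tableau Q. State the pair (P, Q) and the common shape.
P = [1, 3, 4] / [2, 5] / [6] / [7];  Q = [1, 2, 4] / [3, 6] / [5] / [7];  common shape = (3, 2, 1, 1)

Row-insert the values π_1, π_2, … into P one at a time, bumping the leftmost entry strictly greater than the inserted value down to the next row. The recording tableau Q records, in position (i, j), the step at which that cell was added to P.
  Insert 2 (step 1): P = [2];  Q = [1]
  Insert 7 (step 2): P = [2, 7];  Q = [1, 2]
  Insert 3 (step 3): P = [2, 3] / [7];  Q = [1, 2] / [3]
  Insert 6 (step 4): P = [2, 3, 6] / [7];  Q = [1, 2, 4] / [3]
  Insert 1 (step 5): P = [1, 3, 6] / [2] / [7];  Q = [1, 2, 4] / [3] / [5]
  Insert 5 (step 6): P = [1, 3, 5] / [2, 6] / [7];  Q = [1, 2, 4] / [3, 6] / [5]
  Insert 4 (step 7): P = [1, 3, 4] / [2, 5] / [6] / [7];  Q = [1, 2, 4] / [3, 6] / [5] / [7]
Final shape: (3, 2, 1, 1).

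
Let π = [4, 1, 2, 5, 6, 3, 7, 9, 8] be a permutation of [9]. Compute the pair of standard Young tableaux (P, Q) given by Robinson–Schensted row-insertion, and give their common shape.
P = [1, 2, 3, 6, 7, 8] / [4, 5, 9];  Q = [1, 3, 4, 5, 7, 8] / [2, 6, 9];  common shape = (6, 3)

Row-insert the values π_1, π_2, … into P one at a time, bumping the leftmost entry strictly greater than the inserted value down to the next row. The recording tableau Q records, in position (i, j), the step at which that cell was added to P.
  Insert 4 (step 1): P = [4];  Q = [1]
  Insert 1 (step 2): P = [1] / [4];  Q = [1] / [2]
  Insert 2 (step 3): P = [1, 2] / [4];  Q = [1, 3] / [2]
  Insert 5 (step 4): P = [1, 2, 5] / [4];  Q = [1, 3, 4] / [2]
  Insert 6 (step 5): P = [1, 2, 5, 6] / [4];  Q = [1, 3, 4, 5] / [2]
  Insert 3 (step 6): P = [1, 2, 3, 6] / [4, 5];  Q = [1, 3, 4, 5] / [2, 6]
  Insert 7 (step 7): P = [1, 2, 3, 6, 7] / [4, 5];  Q = [1, 3, 4, 5, 7] / [2, 6]
  Insert 9 (step 8): P = [1, 2, 3, 6, 7, 9] / [4, 5];  Q = [1, 3, 4, 5, 7, 8] / [2, 6]
  Insert 8 (step 9): P = [1, 2, 3, 6, 7, 8] / [4, 5, 9];  Q = [1, 3, 4, 5, 7, 8] / [2, 6, 9]
Final shape: (6, 3).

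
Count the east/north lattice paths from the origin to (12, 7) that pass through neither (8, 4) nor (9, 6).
Number of paths = 18983

Inclusion–exclusion. Total paths: C(19, 12) = 50388. Through P₁: C(12, 8)·C(7, 4) = 17325. Through P₂: C(15, 9)·C(4, 3) = 20020. Since P₁ is strictly southwest of P₂, a monotone path through both must visit P₁ then P₂; paths through both = C(12, 8)·C(3, 1)·C(4, 3) = 5940. Avoid both = 50388 − 17325 − 20020 + 5940 = 18983.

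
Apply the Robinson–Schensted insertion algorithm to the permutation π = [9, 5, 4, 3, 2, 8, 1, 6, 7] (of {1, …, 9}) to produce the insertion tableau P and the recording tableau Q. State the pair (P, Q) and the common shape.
P = [1, 6, 7] / [2, 8] / [3] / [4] / [5] / [9];  Q = [1, 6, 9] / [2, 8] / [3] / [4] / [5] / [7];  common shape = (3, 2, 1, 1, 1, 1)

Row-insert the values π_1, π_2, … into P one at a time, bumping the leftmost entry strictly greater than the inserted value down to the next row. The recording tableau Q records, in position (i, j), the step at which that cell was added to P.
  Insert 9 (step 1): P = [9];  Q = [1]
  Insert 5 (step 2): P = [5] / [9];  Q = [1] / [2]
  Insert 4 (step 3): P = [4] / [5] / [9];  Q = [1] / [2] / [3]
  Insert 3 (step 4): P = [3] / [4] / [5] / [9];  Q = [1] / [2] / [3] / [4]
  Insert 2 (step 5): P = [2] / [3] / [4] / [5] / [9];  Q = [1] / [2] / [3] / [4] / [5]
  Insert 8 (step 6): P = [2, 8] / [3] / [4] / [5] / [9];  Q = [1, 6] / [2] / [3] / [4] / [5]
  Insert 1 (step 7): P = [1, 8] / [2] / [3] / [4] / [5] / [9];  Q = [1, 6] / [2] / [3] / [4] / [5] / [7]
  Insert 6 (step 8): P = [1, 6] / [2, 8] / [3] / [4] / [5] / [9];  Q = [1, 6] / [2, 8] / [3] / [4] / [5] / [7]
  Insert 7 (step 9): P = [1, 6, 7] / [2, 8] / [3] / [4] / [5] / [9];  Q = [1, 6, 9] / [2, 8] / [3] / [4] / [5] / [7]
Final shape: (3, 2, 1, 1, 1, 1).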